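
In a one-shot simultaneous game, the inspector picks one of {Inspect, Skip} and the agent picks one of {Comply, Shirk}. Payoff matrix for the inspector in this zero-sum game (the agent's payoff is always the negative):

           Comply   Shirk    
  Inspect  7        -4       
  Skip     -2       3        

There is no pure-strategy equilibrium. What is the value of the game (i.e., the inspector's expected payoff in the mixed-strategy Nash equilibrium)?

For the inspector to be willing to mix, the inspector must be indifferent between Inspect and Skip, which pins down the agent's mix.
  the inspector's expected payoff from Inspect: q·7 + (1−q)·(-4) = 11q - 4
  the inspector's expected payoff from Skip: q·(-2) + (1−q)·3 = -5q + 3
  11q - 4 = -5q + 3  ⇒  16q = 7  ⇒  q = 7/16.
The value is the inspector's expected payoff against this mix (using Inspect): (7/16)·7 + (9/16)·(-4) = 13/16.

v = 13/16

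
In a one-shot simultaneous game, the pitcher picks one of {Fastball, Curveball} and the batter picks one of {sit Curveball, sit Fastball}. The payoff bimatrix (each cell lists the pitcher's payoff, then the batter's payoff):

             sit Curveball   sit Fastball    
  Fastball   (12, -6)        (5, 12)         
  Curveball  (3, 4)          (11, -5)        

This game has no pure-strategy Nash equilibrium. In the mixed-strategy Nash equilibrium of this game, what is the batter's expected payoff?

2/3

The batter's indifference between sit Curveball and sit Fastball determines the pitcher's mixing probability p:
  the batter's expected payoff from sit Curveball: p·(-6) + (1−p)·4 = -10p + 4
  the batter's expected payoff from sit Fastball: p·12 + (1−p)·(-5) = 17p - 5
  -10p + 4 = 17p - 5  ⇒  -27p = -9  ⇒  p = 1/3.
At equilibrium the batter is indifferent across columns, so the batter's payoff equals the payoff from sit Curveball: (1/3)·(-6) + (2/3)·4 = 2/3.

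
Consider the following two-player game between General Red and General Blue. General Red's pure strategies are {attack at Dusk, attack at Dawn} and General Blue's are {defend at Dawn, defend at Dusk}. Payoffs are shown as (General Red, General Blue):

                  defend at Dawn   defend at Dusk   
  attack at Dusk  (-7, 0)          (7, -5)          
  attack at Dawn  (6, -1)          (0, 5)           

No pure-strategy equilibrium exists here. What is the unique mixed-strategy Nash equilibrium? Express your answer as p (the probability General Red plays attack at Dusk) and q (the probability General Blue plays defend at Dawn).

General Red's mix must leave General Blue indifferent between defend at Dawn and defend at Dusk.
  General Blue's payoff from defend at Dawn: p·0 + (1−p)·(-1) = p - 1
  General Blue's payoff from defend at Dusk: p·(-5) + (1−p)·5 = -10p + 5
  p - 1 = -10p + 5  ⇒  11p = 6  ⇒  p = 6/11.
General Blue's mix must leave General Red indifferent between attack at Dusk and attack at Dawn.
  General Red's payoff from attack at Dusk: q·(-7) + (1−q)·7 = -14q + 7
  General Red's payoff from attack at Dawn: q·6 + (1−q)·0 = 6q
  -14q + 7 = 6q  ⇒  -20q = -7  ⇒  q = 7/20.

p = 6/11, q = 7/20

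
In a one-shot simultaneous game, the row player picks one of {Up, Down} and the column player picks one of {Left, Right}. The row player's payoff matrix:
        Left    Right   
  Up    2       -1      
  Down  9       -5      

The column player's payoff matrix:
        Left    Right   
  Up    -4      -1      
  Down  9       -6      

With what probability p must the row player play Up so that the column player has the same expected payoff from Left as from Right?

p = 5/6

Set the column player's expected payoff from Left equal to that from Right:
  the column player's expected payoff from Left: p·(-4) + (1−p)·9 = -13p + 9
  the column player's expected payoff from Right: p·(-1) + (1−p)·(-6) = 5p - 6
  -13p + 9 = 5p - 6  ⇒  -18p = -15  ⇒  p = 5/6.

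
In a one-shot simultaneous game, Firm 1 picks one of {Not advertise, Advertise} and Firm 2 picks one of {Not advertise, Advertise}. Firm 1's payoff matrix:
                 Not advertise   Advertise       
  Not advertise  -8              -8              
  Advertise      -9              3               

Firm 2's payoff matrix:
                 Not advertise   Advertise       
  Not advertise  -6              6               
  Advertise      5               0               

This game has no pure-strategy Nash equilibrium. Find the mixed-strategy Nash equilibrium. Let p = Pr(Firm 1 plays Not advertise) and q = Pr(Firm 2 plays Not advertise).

p = 5/17, q = 11/12

Firm 2's indifference between Not advertise and Advertise determines Firm 1's mixing probability p:
  Firm 2's expected payoff from Not advertise: p·(-6) + (1−p)·5 = -11p + 5
  Firm 2's expected payoff from Advertise: p·6 + (1−p)·0 = 6p
  -11p + 5 = 6p  ⇒  -17p = -5  ⇒  p = 5/17.
Firm 2's mix must leave Firm 1 indifferent between Not advertise and Advertise.
  Firm 1's expected payoff from Not advertise: q·(-8) + (1−q)·(-8) = -8
  Firm 1's expected payoff from Advertise: q·(-9) + (1−q)·3 = -12q + 3
  -8 = -12q + 3  ⇒  12q = 11  ⇒  q = 11/12.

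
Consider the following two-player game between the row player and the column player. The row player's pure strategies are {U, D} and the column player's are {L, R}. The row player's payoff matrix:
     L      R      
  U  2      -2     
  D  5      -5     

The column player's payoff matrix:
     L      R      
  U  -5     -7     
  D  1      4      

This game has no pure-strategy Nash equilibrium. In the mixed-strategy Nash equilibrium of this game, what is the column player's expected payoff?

For the column player to be willing to mix, the column player must be indifferent between L and R, which pins down the row player's mix.
  the column player's expected payoff from L: p·(-5) + (1−p)·1 = -6p + 1
  the column player's expected payoff from R: p·(-7) + (1−p)·4 = -11p + 4
  -6p + 1 = -11p + 4  ⇒  5p = 3  ⇒  p = 3/5.
At equilibrium the column player is indifferent across columns, so the column player's payoff equals the payoff from L: (3/5)·(-5) + (2/5)·1 = -13/5.

-13/5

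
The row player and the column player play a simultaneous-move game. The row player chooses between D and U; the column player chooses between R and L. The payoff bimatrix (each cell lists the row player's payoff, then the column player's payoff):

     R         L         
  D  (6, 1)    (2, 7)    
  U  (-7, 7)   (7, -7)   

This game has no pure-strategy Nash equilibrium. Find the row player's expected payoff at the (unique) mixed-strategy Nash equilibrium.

28/9

For the row player to be willing to mix, the row player must be indifferent between D and U, which pins down the column player's mix.
  the row player's payoff to D: q·6 + (1−q)·2 = 4q + 2
  the row player's payoff to U: q·(-7) + (1−q)·7 = -14q + 7
  4q + 2 = -14q + 7  ⇒  18q = 5  ⇒  q = 5/18.
At equilibrium the row player is indifferent across rows, so the row player's payoff equals the payoff from D: (5/18)·6 + (13/18)·2 = 28/9.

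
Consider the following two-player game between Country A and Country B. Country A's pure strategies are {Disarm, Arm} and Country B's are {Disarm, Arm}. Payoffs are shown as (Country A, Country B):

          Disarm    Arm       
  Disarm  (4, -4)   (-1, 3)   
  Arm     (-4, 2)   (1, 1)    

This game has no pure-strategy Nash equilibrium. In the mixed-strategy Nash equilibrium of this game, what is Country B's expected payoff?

Country A's mix must leave Country B indifferent between Disarm and Arm.
  Country B's expected payoff from Disarm: p·(-4) + (1−p)·2 = -6p + 2
  Country B's expected payoff from Arm: p·3 + (1−p)·1 = 2p + 1
  -6p + 2 = 2p + 1  ⇒  -8p = -1  ⇒  p = 1/8.
At equilibrium Country B is indifferent across columns, so Country B's payoff equals the payoff from Disarm: (1/8)·(-4) + (7/8)·2 = 5/4.

5/4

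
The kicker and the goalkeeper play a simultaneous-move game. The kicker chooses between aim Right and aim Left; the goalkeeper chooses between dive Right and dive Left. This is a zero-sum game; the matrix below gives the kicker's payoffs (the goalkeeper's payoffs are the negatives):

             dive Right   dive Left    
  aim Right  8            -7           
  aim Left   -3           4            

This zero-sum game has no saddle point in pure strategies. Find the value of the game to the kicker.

The goalkeeper's mix must leave the kicker indifferent between aim Right and aim Left.
  the kicker's payoff to aim Right: q·8 + (1−q)·(-7) = 15q - 7
  the kicker's payoff to aim Left: q·(-3) + (1−q)·4 = -7q + 4
  15q - 7 = -7q + 4  ⇒  22q = 11  ⇒  q = 1/2.
The value is the kicker's expected payoff against this mix (using aim Right): (1/2)·8 + (1/2)·(-7) = 1/2.

v = 1/2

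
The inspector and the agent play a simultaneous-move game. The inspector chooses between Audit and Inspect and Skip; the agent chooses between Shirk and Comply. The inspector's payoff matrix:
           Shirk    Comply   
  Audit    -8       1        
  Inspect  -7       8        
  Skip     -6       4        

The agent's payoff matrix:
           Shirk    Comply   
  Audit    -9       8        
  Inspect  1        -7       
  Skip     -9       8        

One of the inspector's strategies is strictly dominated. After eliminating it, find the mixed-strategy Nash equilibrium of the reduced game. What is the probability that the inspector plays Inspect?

The inspector's strategy Audit is strictly dominated by Skip: -6 > -8 and 4 > 1. Eliminate Audit.
The agent's indifference between Shirk and Comply determines the inspector's mixing probability p:
  the agent's payoff to Shirk: p·1 + (1−p)·(-9) = 10p - 9
  the agent's payoff to Comply: p·(-7) + (1−p)·8 = -15p + 8
  10p - 9 = -15p + 8  ⇒  25p = 17  ⇒  p = 17/25.

p = 17/25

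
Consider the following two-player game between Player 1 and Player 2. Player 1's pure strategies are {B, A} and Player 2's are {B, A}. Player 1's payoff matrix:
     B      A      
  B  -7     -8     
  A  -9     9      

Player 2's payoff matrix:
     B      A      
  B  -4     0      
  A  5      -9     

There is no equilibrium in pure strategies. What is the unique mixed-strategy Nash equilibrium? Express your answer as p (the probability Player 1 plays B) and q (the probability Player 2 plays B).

p = 7/9, q = 17/19

Set Player 2's expected payoff from B equal to that from A:
  Player 2's expected payoff from B: p·(-4) + (1−p)·5 = -9p + 5
  Player 2's expected payoff from A: p·0 + (1−p)·(-9) = 9p - 9
  -9p + 5 = 9p - 9  ⇒  -18p = -14  ⇒  p = 7/9.
Player 1's indifference between B and A determines Player 2's mixing probability q:
  Player 1's payoff from B: q·(-7) + (1−q)·(-8) = q - 8
  Player 1's payoff from A: q·(-9) + (1−q)·9 = -18q + 9
  q - 8 = -18q + 9  ⇒  19q = 17  ⇒  q = 17/19.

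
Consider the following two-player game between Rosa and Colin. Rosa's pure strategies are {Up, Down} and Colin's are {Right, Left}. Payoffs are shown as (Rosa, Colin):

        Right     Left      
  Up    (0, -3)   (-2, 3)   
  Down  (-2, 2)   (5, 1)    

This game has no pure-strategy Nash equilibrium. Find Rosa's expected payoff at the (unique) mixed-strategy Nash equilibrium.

-4/9

Rosa's indifference between Up and Down determines Colin's mixing probability q:
  Rosa's payoff to Up: q·0 + (1−q)·(-2) = 2q - 2
  Rosa's payoff to Down: q·(-2) + (1−q)·5 = -7q + 5
  2q - 2 = -7q + 5  ⇒  9q = 7  ⇒  q = 7/9.
At equilibrium Rosa is indifferent across rows, so Rosa's payoff equals the payoff from Up: (7/9)·0 + (2/9)·(-2) = -4/9.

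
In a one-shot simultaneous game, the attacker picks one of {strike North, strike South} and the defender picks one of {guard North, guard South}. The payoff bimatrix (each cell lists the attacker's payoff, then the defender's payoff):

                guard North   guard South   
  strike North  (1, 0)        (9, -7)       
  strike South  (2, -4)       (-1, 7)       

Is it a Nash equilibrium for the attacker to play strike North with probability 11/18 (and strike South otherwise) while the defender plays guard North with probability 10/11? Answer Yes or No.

Check the defender's indifference given the attacker's mix p = 11/18:
  payoff from guard North = -14/9; payoff from guard South = -14/9 — equal.
Check the attacker's indifference given the defender's mix q = 10/11:
  payoff from strike North = 19/11; payoff from strike South = 19/11 — equal.
Both players are indifferent, so neither can profitably deviate.

Yes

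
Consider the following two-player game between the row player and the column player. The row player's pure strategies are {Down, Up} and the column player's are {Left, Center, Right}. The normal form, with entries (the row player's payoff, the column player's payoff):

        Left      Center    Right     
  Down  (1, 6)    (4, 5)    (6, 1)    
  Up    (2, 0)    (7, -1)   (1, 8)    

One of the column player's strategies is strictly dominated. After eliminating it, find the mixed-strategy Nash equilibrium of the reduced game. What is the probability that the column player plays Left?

q = 5/6

The column player's strategy Center is strictly dominated by Left: 6 > 5 and 0 > -1. Eliminate Center.
For the row player to be willing to mix, the row player must be indifferent between Down and Up, which pins down the column player's mix.
  the row player's payoff from Down: q·1 + (1−q)·6 = -5q + 6
  the row player's payoff from Up: q·2 + (1−q)·1 = q + 1
  -5q + 6 = q + 1  ⇒  -6q = -5  ⇒  q = 5/6.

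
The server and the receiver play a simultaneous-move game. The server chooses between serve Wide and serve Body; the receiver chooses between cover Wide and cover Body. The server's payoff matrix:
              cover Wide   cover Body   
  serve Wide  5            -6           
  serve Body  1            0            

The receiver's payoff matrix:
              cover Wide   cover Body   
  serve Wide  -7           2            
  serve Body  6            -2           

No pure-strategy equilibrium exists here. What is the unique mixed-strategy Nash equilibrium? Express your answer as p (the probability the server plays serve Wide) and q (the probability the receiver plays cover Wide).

For the receiver to be willing to mix, the receiver must be indifferent between cover Wide and cover Body, which pins down the server's mix.
  the receiver's expected payoff from cover Wide: p·(-7) + (1−p)·6 = -13p + 6
  the receiver's expected payoff from cover Body: p·2 + (1−p)·(-2) = 4p - 2
  -13p + 6 = 4p - 2  ⇒  -17p = -8  ⇒  p = 8/17.
The server's indifference between serve Wide and serve Body determines the receiver's mixing probability q:
  the server's payoff to serve Wide: q·5 + (1−q)·(-6) = 11q - 6
  the server's payoff to serve Body: q·1 + (1−q)·0 = q
  11q - 6 = q  ⇒  10q = 6  ⇒  q = 3/5.

p = 8/17, q = 3/5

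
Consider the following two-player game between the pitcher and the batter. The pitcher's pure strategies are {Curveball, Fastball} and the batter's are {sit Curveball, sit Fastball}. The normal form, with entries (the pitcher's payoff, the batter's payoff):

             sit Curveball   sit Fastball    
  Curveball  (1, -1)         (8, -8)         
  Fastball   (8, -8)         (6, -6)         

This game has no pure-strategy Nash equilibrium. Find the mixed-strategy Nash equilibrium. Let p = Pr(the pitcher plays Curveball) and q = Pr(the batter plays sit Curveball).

In a mixed equilibrium the batter is indifferent between sit Curveball and sit Fastball; this condition fixes p.
  the batter's payoff to sit Curveball: p·(-1) + (1−p)·(-8) = 7p - 8
  the batter's payoff to sit Fastball: p·(-8) + (1−p)·(-6) = -2p - 6
  7p - 8 = -2p - 6  ⇒  9p = 2  ⇒  p = 2/9.
The batter's mix must leave the pitcher indifferent between Curveball and Fastball.
  the pitcher's payoff from Curveball: q·1 + (1−q)·8 = -7q + 8
  the pitcher's payoff from Fastball: q·8 + (1−q)·6 = 2q + 6
  -7q + 8 = 2q + 6  ⇒  -9q = -2  ⇒  q = 2/9.

p = 2/9, q = 2/9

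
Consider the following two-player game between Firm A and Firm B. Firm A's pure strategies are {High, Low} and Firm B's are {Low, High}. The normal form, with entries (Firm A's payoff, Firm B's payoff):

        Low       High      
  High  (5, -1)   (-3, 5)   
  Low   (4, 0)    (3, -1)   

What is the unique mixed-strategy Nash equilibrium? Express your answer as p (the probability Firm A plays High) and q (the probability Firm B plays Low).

For Firm B to be willing to mix, Firm B must be indifferent between Low and High, which pins down Firm A's mix.
  Firm B's payoff to Low: p·(-1) + (1−p)·0 = -p
  Firm B's payoff to High: p·5 + (1−p)·(-1) = 6p - 1
  -p = 6p - 1  ⇒  -7p = -1  ⇒  p = 1/7.
Firm B's mix must leave Firm A indifferent between High and Low.
  Firm A's payoff from High: q·5 + (1−q)·(-3) = 8q - 3
  Firm A's payoff from Low: q·4 + (1−q)·3 = q + 3
  8q - 3 = q + 3  ⇒  7q = 6  ⇒  q = 6/7.

p = 1/7, q = 6/7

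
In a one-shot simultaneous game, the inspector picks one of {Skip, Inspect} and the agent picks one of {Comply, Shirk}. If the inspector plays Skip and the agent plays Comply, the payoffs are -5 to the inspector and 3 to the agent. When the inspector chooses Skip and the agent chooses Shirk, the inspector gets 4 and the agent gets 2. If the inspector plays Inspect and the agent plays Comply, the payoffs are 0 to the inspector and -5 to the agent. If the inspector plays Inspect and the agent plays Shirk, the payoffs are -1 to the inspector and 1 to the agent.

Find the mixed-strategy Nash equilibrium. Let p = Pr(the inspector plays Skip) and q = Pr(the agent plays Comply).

p = 6/7, q = 1/2

Set the agent's expected payoff from Comply equal to that from Shirk:
  the agent's expected payoff from Comply: p·3 + (1−p)·(-5) = 8p - 5
  the agent's expected payoff from Shirk: p·2 + (1−p)·1 = p + 1
  8p - 5 = p + 1  ⇒  7p = 6  ⇒  p = 6/7.
In a mixed equilibrium the inspector is indifferent between Skip and Inspect; this condition fixes q.
  the inspector's payoff from Skip: q·(-5) + (1−q)·4 = -9q + 4
  the inspector's payoff from Inspect: q·0 + (1−q)·(-1) = q - 1
  -9q + 4 = q - 1  ⇒  -10q = -5  ⇒  q = 1/2.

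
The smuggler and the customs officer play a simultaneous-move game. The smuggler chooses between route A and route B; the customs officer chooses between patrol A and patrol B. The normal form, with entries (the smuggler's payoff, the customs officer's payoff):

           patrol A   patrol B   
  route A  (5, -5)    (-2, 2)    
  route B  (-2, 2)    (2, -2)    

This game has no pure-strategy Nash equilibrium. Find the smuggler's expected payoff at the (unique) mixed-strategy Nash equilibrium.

6/11

The smuggler's indifference between route A and route B determines the customs officer's mixing probability q:
  the smuggler's expected payoff from route A: q·5 + (1−q)·(-2) = 7q - 2
  the smuggler's expected payoff from route B: q·(-2) + (1−q)·2 = -4q + 2
  7q - 2 = -4q + 2  ⇒  11q = 4  ⇒  q = 4/11.
At equilibrium the smuggler is indifferent across rows, so the smuggler's payoff equals the payoff from route A: (4/11)·5 + (7/11)·(-2) = 6/11.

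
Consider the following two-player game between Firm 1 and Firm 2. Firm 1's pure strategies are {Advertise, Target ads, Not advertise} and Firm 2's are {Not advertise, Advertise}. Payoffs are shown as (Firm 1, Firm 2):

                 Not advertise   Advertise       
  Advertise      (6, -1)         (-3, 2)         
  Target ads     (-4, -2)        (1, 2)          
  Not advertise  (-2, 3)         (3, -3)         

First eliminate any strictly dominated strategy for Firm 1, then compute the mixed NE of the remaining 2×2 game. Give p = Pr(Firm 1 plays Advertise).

p = 2/3

Firm 1's strategy Target ads is strictly dominated by Not advertise: -2 > -4 and 3 > 1. Eliminate Target ads.
In a mixed equilibrium Firm 2 is indifferent between Not advertise and Advertise; this condition fixes p.
  Firm 2's payoff from Not advertise: p·(-1) + (1−p)·3 = -4p + 3
  Firm 2's payoff from Advertise: p·2 + (1−p)·(-3) = 5p - 3
  -4p + 3 = 5p - 3  ⇒  -9p = -6  ⇒  p = 2/3.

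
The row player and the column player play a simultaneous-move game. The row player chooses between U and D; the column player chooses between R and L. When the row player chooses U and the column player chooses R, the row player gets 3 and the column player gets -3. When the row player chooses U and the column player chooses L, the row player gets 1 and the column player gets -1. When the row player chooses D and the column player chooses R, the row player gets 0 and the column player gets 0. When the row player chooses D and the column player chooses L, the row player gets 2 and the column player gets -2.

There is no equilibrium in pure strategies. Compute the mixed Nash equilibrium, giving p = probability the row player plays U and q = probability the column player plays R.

p = 1/2, q = 1/4

Set the column player's expected payoff from R equal to that from L:
  the column player's payoff from R: p·(-3) + (1−p)·0 = -3p
  the column player's payoff from L: p·(-1) + (1−p)·(-2) = p - 2
  -3p = p - 2  ⇒  -4p = -2  ⇒  p = 1/2.
The row player's indifference between U and D determines the column player's mixing probability q:
  the row player's expected payoff from U: q·3 + (1−q)·1 = 2q + 1
  the row player's expected payoff from D: q·0 + (1−q)·2 = -2q + 2
  2q + 1 = -2q + 2  ⇒  4q = 1  ⇒  q = 1/4.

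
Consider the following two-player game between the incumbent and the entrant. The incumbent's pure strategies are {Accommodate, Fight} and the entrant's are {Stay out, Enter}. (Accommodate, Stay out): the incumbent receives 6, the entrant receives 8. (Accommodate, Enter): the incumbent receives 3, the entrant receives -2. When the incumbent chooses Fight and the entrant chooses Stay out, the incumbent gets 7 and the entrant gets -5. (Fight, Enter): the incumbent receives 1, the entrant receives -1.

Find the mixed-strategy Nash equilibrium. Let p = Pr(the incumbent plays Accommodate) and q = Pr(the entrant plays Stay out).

p = 2/7, q = 2/3

For the entrant to be willing to mix, the entrant must be indifferent between Stay out and Enter, which pins down the incumbent's mix.
  the entrant's payoff from Stay out: p·8 + (1−p)·(-5) = 13p - 5
  the entrant's payoff from Enter: p·(-2) + (1−p)·(-1) = -p - 1
  13p - 5 = -p - 1  ⇒  14p = 4  ⇒  p = 2/7.
In a mixed equilibrium the incumbent is indifferent between Accommodate and Fight; this condition fixes q.
  the incumbent's expected payoff from Accommodate: q·6 + (1−q)·3 = 3q + 3
  the incumbent's expected payoff from Fight: q·7 + (1−q)·1 = 6q + 1
  3q + 3 = 6q + 1  ⇒  -3q = -2  ⇒  q = 2/3.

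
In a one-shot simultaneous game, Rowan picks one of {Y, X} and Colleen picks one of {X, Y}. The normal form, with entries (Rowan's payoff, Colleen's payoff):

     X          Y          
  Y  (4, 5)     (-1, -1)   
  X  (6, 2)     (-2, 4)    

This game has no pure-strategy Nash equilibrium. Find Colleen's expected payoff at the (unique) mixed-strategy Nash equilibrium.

Colleen's indifference between X and Y determines Rowan's mixing probability p:
  Colleen's payoff from X: p·5 + (1−p)·2 = 3p + 2
  Colleen's payoff from Y: p·(-1) + (1−p)·4 = -5p + 4
  3p + 2 = -5p + 4  ⇒  8p = 2  ⇒  p = 1/4.
At equilibrium Colleen is indifferent across columns, so Colleen's payoff equals the payoff from X: (1/4)·5 + (3/4)·2 = 11/4.

11/4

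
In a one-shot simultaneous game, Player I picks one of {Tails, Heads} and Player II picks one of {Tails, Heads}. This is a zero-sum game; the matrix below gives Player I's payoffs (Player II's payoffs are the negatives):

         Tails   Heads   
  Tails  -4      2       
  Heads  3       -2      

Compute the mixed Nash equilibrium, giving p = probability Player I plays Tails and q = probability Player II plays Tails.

Player II's indifference between Tails and Heads determines Player I's mixing probability p:
  Player II's expected payoff from Tails: p·4 + (1−p)·(-3) = 7p - 3
  Player II's expected payoff from Heads: p·(-2) + (1−p)·2 = -4p + 2
  7p - 3 = -4p + 2  ⇒  11p = 5  ⇒  p = 5/11.
Player I's indifference between Tails and Heads determines Player II's mixing probability q:
  Player I's payoff to Tails: q·(-4) + (1−q)·2 = -6q + 2
  Player I's payoff to Heads: q·3 + (1−q)·(-2) = 5q - 2
  -6q + 2 = 5q - 2  ⇒  -11q = -4  ⇒  q = 4/11.

p = 5/11, q = 4/11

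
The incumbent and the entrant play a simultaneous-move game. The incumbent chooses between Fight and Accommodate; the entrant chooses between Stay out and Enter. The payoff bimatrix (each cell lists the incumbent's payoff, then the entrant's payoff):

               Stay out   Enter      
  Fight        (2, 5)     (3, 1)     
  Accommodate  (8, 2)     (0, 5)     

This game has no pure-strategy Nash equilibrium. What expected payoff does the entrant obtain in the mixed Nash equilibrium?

23/7

The incumbent's mix must leave the entrant indifferent between Stay out and Enter.
  the entrant's payoff from Stay out: p·5 + (1−p)·2 = 3p + 2
  the entrant's payoff from Enter: p·1 + (1−p)·5 = -4p + 5
  3p + 2 = -4p + 5  ⇒  7p = 3  ⇒  p = 3/7.
At equilibrium the entrant is indifferent across columns, so the entrant's payoff equals the payoff from Stay out: (3/7)·5 + (4/7)·2 = 23/7.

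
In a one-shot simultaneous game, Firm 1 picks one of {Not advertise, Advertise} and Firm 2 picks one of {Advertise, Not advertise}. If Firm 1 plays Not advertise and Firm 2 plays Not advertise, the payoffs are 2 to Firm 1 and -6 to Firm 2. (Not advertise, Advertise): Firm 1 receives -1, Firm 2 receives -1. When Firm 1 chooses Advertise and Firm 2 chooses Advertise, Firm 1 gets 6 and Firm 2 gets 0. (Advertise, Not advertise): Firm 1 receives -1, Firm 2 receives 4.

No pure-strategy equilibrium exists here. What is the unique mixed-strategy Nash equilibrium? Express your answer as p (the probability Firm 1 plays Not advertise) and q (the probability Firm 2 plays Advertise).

Set Firm 2's expected payoff from Advertise equal to that from Not advertise:
  Firm 2's expected payoff from Advertise: p·(-1) + (1−p)·0 = -p
  Firm 2's expected payoff from Not advertise: p·(-6) + (1−p)·4 = -10p + 4
  -p = -10p + 4  ⇒  9p = 4  ⇒  p = 4/9.
For Firm 1 to be willing to mix, Firm 1 must be indifferent between Not advertise and Advertise, which pins down Firm 2's mix.
  Firm 1's payoff from Not advertise: q·(-1) + (1−q)·2 = -3q + 2
  Firm 1's payoff from Advertise: q·6 + (1−q)·(-1) = 7q - 1
  -3q + 2 = 7q - 1  ⇒  -10q = -3  ⇒  q = 3/10.

p = 4/9, q = 3/10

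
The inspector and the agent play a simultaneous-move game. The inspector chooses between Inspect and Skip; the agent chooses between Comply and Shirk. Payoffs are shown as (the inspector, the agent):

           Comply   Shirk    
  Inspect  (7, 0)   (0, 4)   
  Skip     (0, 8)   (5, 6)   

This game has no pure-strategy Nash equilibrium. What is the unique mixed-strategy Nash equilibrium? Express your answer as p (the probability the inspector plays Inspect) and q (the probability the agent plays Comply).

p = 1/3, q = 5/12

The agent's indifference between Comply and Shirk determines the inspector's mixing probability p:
  the agent's payoff from Comply: p·0 + (1−p)·8 = -8p + 8
  the agent's payoff from Shirk: p·4 + (1−p)·6 = -2p + 6
  -8p + 8 = -2p + 6  ⇒  -6p = -2  ⇒  p = 1/3.
Set the inspector's expected payoff from Inspect equal to that from Skip:
  the inspector's expected payoff from Inspect: q·7 + (1−q)·0 = 7q
  the inspector's expected payoff from Skip: q·0 + (1−q)·5 = -5q + 5
  7q = -5q + 5  ⇒  12q = 5  ⇒  q = 5/12.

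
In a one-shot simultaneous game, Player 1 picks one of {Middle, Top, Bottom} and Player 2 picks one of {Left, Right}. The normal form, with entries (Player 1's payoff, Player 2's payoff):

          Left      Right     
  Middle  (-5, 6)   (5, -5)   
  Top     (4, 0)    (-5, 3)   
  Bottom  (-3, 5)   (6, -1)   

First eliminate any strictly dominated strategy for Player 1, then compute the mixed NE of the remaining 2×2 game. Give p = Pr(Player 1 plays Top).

p = 2/3

Player 1's strategy Middle is strictly dominated by Bottom: -3 > -5 and 6 > 5. Eliminate Middle.
Set Player 2's expected payoff from Left equal to that from Right:
  Player 2's payoff from Left: p·0 + (1−p)·5 = -5p + 5
  Player 2's payoff from Right: p·3 + (1−p)·(-1) = 4p - 1
  -5p + 5 = 4p - 1  ⇒  -9p = -6  ⇒  p = 2/3.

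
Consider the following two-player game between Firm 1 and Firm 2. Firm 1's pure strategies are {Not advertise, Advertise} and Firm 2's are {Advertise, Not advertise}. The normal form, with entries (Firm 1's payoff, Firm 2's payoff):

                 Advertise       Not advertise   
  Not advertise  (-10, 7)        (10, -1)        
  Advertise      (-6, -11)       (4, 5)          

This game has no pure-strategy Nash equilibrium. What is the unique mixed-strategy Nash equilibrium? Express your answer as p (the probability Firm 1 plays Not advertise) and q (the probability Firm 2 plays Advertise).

p = 2/3, q = 3/5

Firm 1's mix must leave Firm 2 indifferent between Advertise and Not advertise.
  Firm 2's payoff from Advertise: p·7 + (1−p)·(-11) = 18p - 11
  Firm 2's payoff from Not advertise: p·(-1) + (1−p)·5 = -6p + 5
  18p - 11 = -6p + 5  ⇒  24p = 16  ⇒  p = 2/3.
In a mixed equilibrium Firm 1 is indifferent between Not advertise and Advertise; this condition fixes q.
  Firm 1's payoff to Not advertise: q·(-10) + (1−q)·10 = -20q + 10
  Firm 1's payoff to Advertise: q·(-6) + (1−q)·4 = -10q + 4
  -20q + 10 = -10q + 4  ⇒  -10q = -6  ⇒  q = 3/5.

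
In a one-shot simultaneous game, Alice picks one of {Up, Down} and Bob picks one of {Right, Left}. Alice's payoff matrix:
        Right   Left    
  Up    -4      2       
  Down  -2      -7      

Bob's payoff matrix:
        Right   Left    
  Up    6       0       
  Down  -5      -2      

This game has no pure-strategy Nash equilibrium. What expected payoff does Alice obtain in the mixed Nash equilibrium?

-32/11

For Alice to be willing to mix, Alice must be indifferent between Up and Down, which pins down Bob's mix.
  Alice's expected payoff from Up: q·(-4) + (1−q)·2 = -6q + 2
  Alice's expected payoff from Down: q·(-2) + (1−q)·(-7) = 5q - 7
  -6q + 2 = 5q - 7  ⇒  -11q = -9  ⇒  q = 9/11.
At equilibrium Alice is indifferent across rows, so Alice's payoff equals the payoff from Up: (9/11)·(-4) + (2/11)·2 = -32/11.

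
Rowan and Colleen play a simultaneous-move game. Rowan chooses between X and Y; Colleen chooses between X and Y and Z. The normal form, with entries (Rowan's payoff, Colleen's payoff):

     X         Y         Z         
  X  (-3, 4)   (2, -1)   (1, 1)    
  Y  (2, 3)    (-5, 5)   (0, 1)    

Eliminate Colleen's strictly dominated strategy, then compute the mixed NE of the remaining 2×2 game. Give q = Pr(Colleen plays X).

Colleen's strategy Z is strictly dominated by X: 4 > 1 and 3 > 1. Eliminate Z.
In a mixed equilibrium Rowan is indifferent between X and Y; this condition fixes q.
  Rowan's payoff to X: q·(-3) + (1−q)·2 = -5q + 2
  Rowan's payoff to Y: q·2 + (1−q)·(-5) = 7q - 5
  -5q + 2 = 7q - 5  ⇒  -12q = -7  ⇒  q = 7/12.

q = 7/12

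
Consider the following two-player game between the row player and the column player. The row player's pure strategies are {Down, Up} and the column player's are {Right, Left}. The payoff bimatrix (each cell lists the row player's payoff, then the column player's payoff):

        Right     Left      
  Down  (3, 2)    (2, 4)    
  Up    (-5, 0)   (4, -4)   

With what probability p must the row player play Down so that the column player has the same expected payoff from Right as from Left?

p = 2/3

The column player's indifference between Right and Left determines the row player's mixing probability p:
  the column player's payoff from Right: p·2 + (1−p)·0 = 2p
  the column player's payoff from Left: p·4 + (1−p)·(-4) = 8p - 4
  2p = 8p - 4  ⇒  -6p = -4  ⇒  p = 2/3.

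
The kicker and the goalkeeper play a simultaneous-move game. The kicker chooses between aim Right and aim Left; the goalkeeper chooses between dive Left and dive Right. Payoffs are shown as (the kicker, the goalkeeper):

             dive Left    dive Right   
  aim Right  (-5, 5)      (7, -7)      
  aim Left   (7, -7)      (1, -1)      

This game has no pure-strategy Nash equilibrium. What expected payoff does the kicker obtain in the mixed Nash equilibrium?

3

In a mixed equilibrium the kicker is indifferent between aim Right and aim Left; this condition fixes q.
  the kicker's payoff from aim Right: q·(-5) + (1−q)·7 = -12q + 7
  the kicker's payoff from aim Left: q·7 + (1−q)·1 = 6q + 1
  -12q + 7 = 6q + 1  ⇒  -18q = -6  ⇒  q = 1/3.
At equilibrium the kicker is indifferent across rows, so the kicker's payoff equals the payoff from aim Right: (1/3)·(-5) + (2/3)·7 = 3.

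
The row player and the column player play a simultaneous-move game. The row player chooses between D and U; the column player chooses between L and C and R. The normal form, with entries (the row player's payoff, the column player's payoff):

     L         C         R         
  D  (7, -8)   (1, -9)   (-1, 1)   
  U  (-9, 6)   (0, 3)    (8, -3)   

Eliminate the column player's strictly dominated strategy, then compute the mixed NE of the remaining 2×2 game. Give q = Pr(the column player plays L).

q = 9/25

The column player's strategy C is strictly dominated by L: -8 > -9 and 6 > 3. Eliminate C.
Set the row player's expected payoff from D equal to that from U:
  the row player's expected payoff from D: q·7 + (1−q)·(-1) = 8q - 1
  the row player's expected payoff from U: q·(-9) + (1−q)·8 = -17q + 8
  8q - 1 = -17q + 8  ⇒  25q = 9  ⇒  q = 9/25.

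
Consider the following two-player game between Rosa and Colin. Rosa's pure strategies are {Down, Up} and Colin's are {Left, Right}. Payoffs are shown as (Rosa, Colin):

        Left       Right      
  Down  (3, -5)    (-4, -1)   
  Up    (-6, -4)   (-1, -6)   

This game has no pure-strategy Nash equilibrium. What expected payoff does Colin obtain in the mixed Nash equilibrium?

-13/3

Set Colin's expected payoff from Left equal to that from Right:
  Colin's payoff to Left: p·(-5) + (1−p)·(-4) = -p - 4
  Colin's payoff to Right: p·(-1) + (1−p)·(-6) = 5p - 6
  -p - 4 = 5p - 6  ⇒  -6p = -2  ⇒  p = 1/3.
At equilibrium Colin is indifferent across columns, so Colin's payoff equals the payoff from Left: (1/3)·(-5) + (2/3)·(-4) = -13/3.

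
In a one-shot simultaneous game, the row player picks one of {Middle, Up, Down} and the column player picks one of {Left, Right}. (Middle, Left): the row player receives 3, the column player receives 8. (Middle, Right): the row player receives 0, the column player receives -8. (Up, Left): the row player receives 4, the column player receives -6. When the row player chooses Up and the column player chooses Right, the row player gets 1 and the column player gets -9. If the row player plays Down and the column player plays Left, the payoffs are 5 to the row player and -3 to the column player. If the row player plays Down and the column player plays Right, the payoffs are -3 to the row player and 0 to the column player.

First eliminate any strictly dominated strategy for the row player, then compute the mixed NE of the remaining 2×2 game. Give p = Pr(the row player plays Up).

The row player's strategy Middle is strictly dominated by Up: 4 > 3 and 1 > 0. Eliminate Middle.
For the column player to be willing to mix, the column player must be indifferent between Left and Right, which pins down the row player's mix.
  the column player's payoff to Left: p·(-6) + (1−p)·(-3) = -3p - 3
  the column player's payoff to Right: p·(-9) + (1−p)·0 = -9p
  -3p - 3 = -9p  ⇒  6p = 3  ⇒  p = 1/2.

p = 1/2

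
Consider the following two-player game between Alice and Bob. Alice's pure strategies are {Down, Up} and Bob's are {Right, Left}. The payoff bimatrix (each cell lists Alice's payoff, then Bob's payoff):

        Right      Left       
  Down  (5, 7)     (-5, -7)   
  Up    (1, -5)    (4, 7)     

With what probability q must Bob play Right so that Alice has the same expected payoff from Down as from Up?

Set Alice's expected payoff from Down equal to that from Up:
  Alice's expected payoff from Down: q·5 + (1−q)·(-5) = 10q - 5
  Alice's expected payoff from Up: q·1 + (1−q)·4 = -3q + 4
  10q - 5 = -3q + 4  ⇒  13q = 9  ⇒  q = 9/13.

q = 9/13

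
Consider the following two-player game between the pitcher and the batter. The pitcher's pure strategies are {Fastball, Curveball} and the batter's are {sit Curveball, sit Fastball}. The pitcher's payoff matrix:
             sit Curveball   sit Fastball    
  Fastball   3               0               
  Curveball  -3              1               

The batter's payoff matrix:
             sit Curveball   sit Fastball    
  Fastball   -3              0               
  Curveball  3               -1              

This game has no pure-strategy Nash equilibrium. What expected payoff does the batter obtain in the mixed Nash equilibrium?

Set the batter's expected payoff from sit Curveball equal to that from sit Fastball:
  the batter's payoff from sit Curveball: p·(-3) + (1−p)·3 = -6p + 3
  the batter's payoff from sit Fastball: p·0 + (1−p)·(-1) = p - 1
  -6p + 3 = p - 1  ⇒  -7p = -4  ⇒  p = 4/7.
At equilibrium the batter is indifferent across columns, so the batter's payoff equals the payoff from sit Curveball: (4/7)·(-3) + (3/7)·3 = -3/7.

-3/7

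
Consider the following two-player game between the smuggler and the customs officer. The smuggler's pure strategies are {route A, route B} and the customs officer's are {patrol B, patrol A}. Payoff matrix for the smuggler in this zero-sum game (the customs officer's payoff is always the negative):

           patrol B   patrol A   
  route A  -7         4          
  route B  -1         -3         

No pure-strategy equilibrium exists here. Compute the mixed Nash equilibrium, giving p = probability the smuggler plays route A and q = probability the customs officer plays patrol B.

p = 2/13, q = 7/13

For the customs officer to be willing to mix, the customs officer must be indifferent between patrol B and patrol A, which pins down the smuggler's mix.
  the customs officer's payoff from patrol B: p·7 + (1−p)·1 = 6p + 1
  the customs officer's payoff from patrol A: p·(-4) + (1−p)·3 = -7p + 3
  6p + 1 = -7p + 3  ⇒  13p = 2  ⇒  p = 2/13.
The smuggler's indifference between route A and route B determines the customs officer's mixing probability q:
  the smuggler's expected payoff from route A: q·(-7) + (1−q)·4 = -11q + 4
  the smuggler's expected payoff from route B: q·(-1) + (1−q)·(-3) = 2q - 3
  -11q + 4 = 2q - 3  ⇒  -13q = -7  ⇒  q = 7/13.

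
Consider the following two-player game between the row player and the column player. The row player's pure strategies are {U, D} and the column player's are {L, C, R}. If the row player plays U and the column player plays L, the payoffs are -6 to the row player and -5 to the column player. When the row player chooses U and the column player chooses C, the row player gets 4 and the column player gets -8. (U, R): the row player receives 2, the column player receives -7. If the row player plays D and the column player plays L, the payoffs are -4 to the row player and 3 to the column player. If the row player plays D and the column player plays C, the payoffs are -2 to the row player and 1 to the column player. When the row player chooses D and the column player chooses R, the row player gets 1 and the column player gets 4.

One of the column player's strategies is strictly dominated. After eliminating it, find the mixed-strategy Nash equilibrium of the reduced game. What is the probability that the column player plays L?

The column player's strategy C is strictly dominated by L: -5 > -8 and 3 > 1. Eliminate C.
The column player's mix must leave the row player indifferent between U and D.
  the row player's payoff from U: q·(-6) + (1−q)·2 = -8q + 2
  the row player's payoff from D: q·(-4) + (1−q)·1 = -5q + 1
  -8q + 2 = -5q + 1  ⇒  -3q = -1  ⇒  q = 1/3.

q = 1/3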